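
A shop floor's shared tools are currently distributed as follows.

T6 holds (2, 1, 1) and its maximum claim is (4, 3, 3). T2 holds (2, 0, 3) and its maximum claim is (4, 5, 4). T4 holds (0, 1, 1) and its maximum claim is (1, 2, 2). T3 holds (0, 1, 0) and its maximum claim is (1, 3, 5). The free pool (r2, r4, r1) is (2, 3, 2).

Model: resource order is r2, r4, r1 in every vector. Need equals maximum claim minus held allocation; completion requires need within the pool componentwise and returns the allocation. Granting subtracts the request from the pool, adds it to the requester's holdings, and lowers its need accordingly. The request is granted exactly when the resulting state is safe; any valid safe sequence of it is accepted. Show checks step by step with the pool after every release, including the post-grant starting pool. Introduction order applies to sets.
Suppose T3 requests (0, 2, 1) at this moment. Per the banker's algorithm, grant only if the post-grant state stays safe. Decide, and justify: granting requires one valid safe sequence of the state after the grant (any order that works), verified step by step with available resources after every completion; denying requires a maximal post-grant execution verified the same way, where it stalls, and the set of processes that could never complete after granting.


DENY — the pretend-granted state is unsafe.
Key observation: after T4, T6 the pool peaks at (4, 3, 3), and each blocked process is short somewhere: T2 on r4; T3 on r1.
On the post-grant state, T4, T6 is a maximal run — nothing extends it. Walking it through:
  pool = (2, 1, 1)
  T4: need (1, 1, 1) fits (2, 1, 1); releases (0, 1, 1), pool now (2, 2, 2)
  T6: need (2, 2, 2) fits (2, 2, 2); releases (2, 1, 1), pool now (4, 3, 3)
  T2 cannot run: need (2, 5, 1) vs free (4, 3, 3) (insufficient r4)
  T3 cannot run: need (1, 0, 4) vs free (4, 3, 3) (insufficient r1)
Processes that could never finish after the grant: T2 and T3.


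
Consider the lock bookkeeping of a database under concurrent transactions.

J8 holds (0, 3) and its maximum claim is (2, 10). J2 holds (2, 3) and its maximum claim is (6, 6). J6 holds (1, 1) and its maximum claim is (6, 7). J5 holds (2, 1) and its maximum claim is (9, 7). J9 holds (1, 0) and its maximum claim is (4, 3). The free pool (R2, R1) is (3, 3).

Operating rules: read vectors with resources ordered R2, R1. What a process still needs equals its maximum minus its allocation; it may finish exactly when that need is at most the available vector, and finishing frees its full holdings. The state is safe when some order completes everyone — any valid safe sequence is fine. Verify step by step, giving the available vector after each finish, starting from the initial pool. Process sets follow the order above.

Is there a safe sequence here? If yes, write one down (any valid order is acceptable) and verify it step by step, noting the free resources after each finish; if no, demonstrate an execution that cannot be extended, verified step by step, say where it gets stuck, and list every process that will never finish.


SAFE, for example via the order J9, J2, J6, J8, J5.
Key observation: the order's first zero-slack moment is J9 ((3, 3) needed, (3, 3) free — a requested resource with nothing to spare).
Verifying each step:
  pool = (3, 3)
  run J9 (needs (3, 3), free (3, 3)); after release of (1, 0) the pool is (4, 3)
  run J2 (needs (4, 3), free (4, 3)); after release of (2, 3) the pool is (6, 6)
  run J6 (needs (5, 6), free (6, 6)); after release of (1, 1) the pool is (7, 7)
  run J8 (needs (2, 7), free (7, 7)); after release of (0, 3) the pool is (7, 10)
  run J5 (needs (7, 6), free (7, 10)); after release of (2, 1) the pool is (9, 11)


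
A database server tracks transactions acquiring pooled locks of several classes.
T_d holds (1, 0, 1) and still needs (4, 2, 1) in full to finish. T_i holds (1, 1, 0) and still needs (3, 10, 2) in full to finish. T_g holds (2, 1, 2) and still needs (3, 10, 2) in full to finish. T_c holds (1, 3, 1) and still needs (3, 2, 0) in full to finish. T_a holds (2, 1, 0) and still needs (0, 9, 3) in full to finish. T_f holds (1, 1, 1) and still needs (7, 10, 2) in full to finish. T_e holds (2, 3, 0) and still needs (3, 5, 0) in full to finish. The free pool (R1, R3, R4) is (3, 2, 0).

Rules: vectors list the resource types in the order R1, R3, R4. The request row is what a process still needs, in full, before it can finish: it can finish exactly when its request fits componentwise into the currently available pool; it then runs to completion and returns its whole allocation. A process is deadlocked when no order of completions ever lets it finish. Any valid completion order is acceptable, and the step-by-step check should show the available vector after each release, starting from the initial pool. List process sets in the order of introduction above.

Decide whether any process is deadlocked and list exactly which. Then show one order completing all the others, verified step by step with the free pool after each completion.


Deadlocked: T_i, T_g, T_a and T_f.
Key observation: once T_c, T_d, T_e finish, the pool peaks at (7, 8, 2) — and every remaining process still needs more R3 than that.
One completion order for the rest: T_c, T_d, T_e. Walking it through:
  pool = (3, 2, 0)
  run T_c (needs (3, 2, 0), free (3, 2, 0)); after release of (1, 3, 1) the pool is (4, 5, 1)
  run T_d (needs (4, 2, 1), free (4, 5, 1)); after release of (1, 0, 1) the pool is (5, 5, 2)
  run T_e (needs (3, 5, 0), free (5, 5, 2)); after release of (2, 3, 0) the pool is (7, 8, 2)
The stuck group stays short no matter what:
  T_i cannot run: need (3, 10, 2) vs free (7, 8, 2) (insufficient R3)
  T_g cannot run: need (3, 10, 2) vs free (7, 8, 2) (insufficient R3)
  T_a cannot run: need (0, 9, 3) vs free (7, 8, 2) (insufficient R3 and R4)
  T_f cannot run: need (7, 10, 2) vs free (7, 8, 2) (insufficient R3)


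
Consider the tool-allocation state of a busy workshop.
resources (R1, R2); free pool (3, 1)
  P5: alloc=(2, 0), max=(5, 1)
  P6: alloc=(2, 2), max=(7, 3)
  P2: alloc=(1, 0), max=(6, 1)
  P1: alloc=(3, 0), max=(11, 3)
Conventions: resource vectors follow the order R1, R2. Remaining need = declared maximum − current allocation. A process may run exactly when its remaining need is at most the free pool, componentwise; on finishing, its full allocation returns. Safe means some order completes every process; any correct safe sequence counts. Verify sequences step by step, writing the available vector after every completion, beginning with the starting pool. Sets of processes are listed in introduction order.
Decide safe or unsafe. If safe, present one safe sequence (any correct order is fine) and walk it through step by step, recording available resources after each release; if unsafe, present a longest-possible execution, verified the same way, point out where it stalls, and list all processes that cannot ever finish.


SAFE. One safe sequence: P5, P6, P2, P1.
Key observation: at P5 the run first touches a limit — (3, 1) against (3, 1), exact on a resource it actually requests.
Verifying each step:
  pool = (3, 1)
  run P5 (needs (3, 1), free (3, 1)); after release of (2, 0) the pool is (5, 1)
  run P6 (needs (5, 1), free (5, 1)); after release of (2, 2) the pool is (7, 3)
  run P2 (needs (5, 1), free (7, 3)); after release of (1, 0) the pool is (8, 3)
  run P1 (needs (8, 3), free (8, 3)); after release of (3, 0) the pool is (11, 3)


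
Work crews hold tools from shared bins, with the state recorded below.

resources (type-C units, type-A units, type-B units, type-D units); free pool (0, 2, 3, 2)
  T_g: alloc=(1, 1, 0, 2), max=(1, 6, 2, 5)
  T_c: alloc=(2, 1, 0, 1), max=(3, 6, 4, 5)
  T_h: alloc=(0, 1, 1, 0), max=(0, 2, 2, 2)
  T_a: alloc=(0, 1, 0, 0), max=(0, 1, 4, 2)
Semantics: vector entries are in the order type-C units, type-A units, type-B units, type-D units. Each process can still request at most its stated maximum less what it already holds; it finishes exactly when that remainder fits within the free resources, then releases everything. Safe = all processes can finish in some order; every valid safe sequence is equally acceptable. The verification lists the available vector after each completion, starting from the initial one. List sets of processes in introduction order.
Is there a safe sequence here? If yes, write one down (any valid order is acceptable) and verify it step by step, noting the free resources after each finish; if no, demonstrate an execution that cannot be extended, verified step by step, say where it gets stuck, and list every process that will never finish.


UNSAFE.
Key observation: the wall is type-A units: completing T_h, T_a brings the pool only to (0, 4, 4, 2), and all the rest need more.
Going as far as possible: T_h, T_a; after that, nothing fits. Check, step by step:
  pool = (0, 2, 3, 2)
  run T_h (needs (0, 1, 1, 2), free (0, 2, 3, 2)); after release of (0, 1, 1, 0) the pool is (0, 3, 4, 2)
  run T_a (needs (0, 0, 4, 2), free (0, 3, 4, 2)); after release of (0, 1, 0, 0) the pool is (0, 4, 4, 2)
  T_g cannot run: need (0, 5, 2, 3) vs free (0, 4, 4, 2) (insufficient type-A units and type-D units)
  T_c cannot run: need (1, 5, 4, 4) vs free (0, 4, 4, 2) (insufficient type-C units, type-A units and type-D units)
Never able to finish: T_g and T_c.


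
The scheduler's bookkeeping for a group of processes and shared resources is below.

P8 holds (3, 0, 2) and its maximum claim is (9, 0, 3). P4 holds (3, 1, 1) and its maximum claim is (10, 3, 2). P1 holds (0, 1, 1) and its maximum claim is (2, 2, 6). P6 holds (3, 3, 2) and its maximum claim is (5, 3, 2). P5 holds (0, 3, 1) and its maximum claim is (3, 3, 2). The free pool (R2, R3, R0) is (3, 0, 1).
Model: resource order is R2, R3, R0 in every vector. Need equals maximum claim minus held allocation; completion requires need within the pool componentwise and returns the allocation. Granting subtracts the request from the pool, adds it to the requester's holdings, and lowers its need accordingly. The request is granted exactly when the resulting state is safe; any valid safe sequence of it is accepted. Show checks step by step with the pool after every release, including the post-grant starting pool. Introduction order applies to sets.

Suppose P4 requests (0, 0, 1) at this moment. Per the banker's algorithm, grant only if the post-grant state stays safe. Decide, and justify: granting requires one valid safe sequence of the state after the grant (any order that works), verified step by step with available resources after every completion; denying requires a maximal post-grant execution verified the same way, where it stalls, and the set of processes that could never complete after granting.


GRANT — the state after the grant stays safe, e.g. via P6, P5, P8, P1, P4.
Key observation: granting shrinks the pool to (3, 0, 0), yet P6 still fits and the chain goes through.
Check on the post-grant state, step by step:
  pool = (3, 0, 0)
  P6: need (2, 0, 0) fits (3, 0, 0); releases (3, 3, 2), pool now (6, 3, 2)
  P5: need (3, 0, 1) fits (6, 3, 2); releases (0, 3, 1), pool now (6, 6, 3)
  P8: need (6, 0, 1) fits (6, 6, 3); releases (3, 0, 2), pool now (9, 6, 5)
  P1: need (2, 1, 5) fits (9, 6, 5); releases (0, 1, 1), pool now (9, 7, 6)
  P4: need (7, 2, 0) fits (9, 7, 6); releases (3, 1, 2), pool now (12, 8, 8)


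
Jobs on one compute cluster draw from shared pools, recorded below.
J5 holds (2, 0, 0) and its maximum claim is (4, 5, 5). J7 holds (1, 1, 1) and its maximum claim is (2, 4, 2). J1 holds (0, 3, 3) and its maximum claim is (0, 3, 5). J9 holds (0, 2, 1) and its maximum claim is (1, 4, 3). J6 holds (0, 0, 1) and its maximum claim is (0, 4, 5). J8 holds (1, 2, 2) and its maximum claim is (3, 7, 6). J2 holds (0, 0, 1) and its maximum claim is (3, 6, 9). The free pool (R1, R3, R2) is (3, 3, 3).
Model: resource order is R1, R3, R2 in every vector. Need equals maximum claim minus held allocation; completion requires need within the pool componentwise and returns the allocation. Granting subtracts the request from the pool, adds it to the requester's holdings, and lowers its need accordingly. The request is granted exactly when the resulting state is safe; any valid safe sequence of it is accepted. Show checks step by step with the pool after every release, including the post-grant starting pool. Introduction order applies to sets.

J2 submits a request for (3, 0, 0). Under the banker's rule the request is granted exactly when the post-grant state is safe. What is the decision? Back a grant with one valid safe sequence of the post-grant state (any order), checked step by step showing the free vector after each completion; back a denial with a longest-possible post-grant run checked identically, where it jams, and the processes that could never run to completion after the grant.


DENY. Granting would leave the state unsafe.
Key observation: after J1, J6 the pool peaks at (0, 6, 7), and each blocked process is short somewhere: J5 on R1; J7 on R1; J9 on R1; J8 on R1; J2 on R2.
On the post-grant state, J1, J6 is a maximal run — nothing extends it. Walking it through:
  pool = (0, 3, 3)
  J1: need (0, 0, 2) fits (0, 3, 3); releases (0, 3, 3), pool now (0, 6, 6)
  J6: need (0, 4, 4) fits (0, 6, 6); releases (0, 0, 1), pool now (0, 6, 7)
  J5 cannot run: need (2, 5, 5) vs free (0, 6, 7) (insufficient R1)
  J7 cannot run: need (1, 3, 1) vs free (0, 6, 7) (insufficient R1)
  J9 cannot run: need (1, 2, 2) vs free (0, 6, 7) (insufficient R1)
  J8 cannot run: need (2, 5, 4) vs free (0, 6, 7) (insufficient R1)
  J2 cannot run: need (0, 6, 8) vs free (0, 6, 7) (insufficient R2)
Post-grant, the permanently blocked set is J5, J7, J9, J8 and J2.


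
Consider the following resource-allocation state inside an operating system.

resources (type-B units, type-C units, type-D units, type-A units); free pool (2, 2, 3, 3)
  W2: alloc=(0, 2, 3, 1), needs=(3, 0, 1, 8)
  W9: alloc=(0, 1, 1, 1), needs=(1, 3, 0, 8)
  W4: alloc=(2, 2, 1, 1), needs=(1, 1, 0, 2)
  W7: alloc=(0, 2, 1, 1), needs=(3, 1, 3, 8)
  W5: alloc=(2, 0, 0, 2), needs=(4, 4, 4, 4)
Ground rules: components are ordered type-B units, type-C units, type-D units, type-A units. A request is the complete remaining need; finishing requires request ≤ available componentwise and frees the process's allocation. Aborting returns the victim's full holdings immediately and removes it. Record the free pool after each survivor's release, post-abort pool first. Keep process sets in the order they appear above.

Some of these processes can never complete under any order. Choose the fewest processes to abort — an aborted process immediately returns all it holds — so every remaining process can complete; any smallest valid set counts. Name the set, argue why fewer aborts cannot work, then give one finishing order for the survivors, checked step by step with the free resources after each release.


Minimum abort set: W2 and W9.
Key observation: W7 had no path to completion before; after the abort of W2 and W9 ((0, 3, 4, 2) returned), step 3 is where it fits.
No one abort is enough; case by case: W2 alone leaves W9 blocked (short on type-A units); W9 alone leaves W2 blocked (short on type-A units); W4 alone leaves W2 blocked (short on type-A units); W7 alone leaves W2 blocked (short on type-A units); W5 alone leaves W2 blocked (short on type-A units).
One survivor order: W4, W5, W7. Check, step by step (post-abort pool first):
  pool = (2, 5, 7, 5)
  W4: need (1, 1, 0, 2) fits (2, 5, 7, 5); releases (2, 2, 1, 1), pool now (4, 7, 8, 6)
  W5: need (4, 4, 4, 4) fits (4, 7, 8, 6); releases (2, 0, 0, 2), pool now (6, 7, 8, 8)
  W7: need (3, 1, 3, 8) fits (6, 7, 8, 8); releases (0, 2, 1, 1), pool now (6, 9, 9, 9)


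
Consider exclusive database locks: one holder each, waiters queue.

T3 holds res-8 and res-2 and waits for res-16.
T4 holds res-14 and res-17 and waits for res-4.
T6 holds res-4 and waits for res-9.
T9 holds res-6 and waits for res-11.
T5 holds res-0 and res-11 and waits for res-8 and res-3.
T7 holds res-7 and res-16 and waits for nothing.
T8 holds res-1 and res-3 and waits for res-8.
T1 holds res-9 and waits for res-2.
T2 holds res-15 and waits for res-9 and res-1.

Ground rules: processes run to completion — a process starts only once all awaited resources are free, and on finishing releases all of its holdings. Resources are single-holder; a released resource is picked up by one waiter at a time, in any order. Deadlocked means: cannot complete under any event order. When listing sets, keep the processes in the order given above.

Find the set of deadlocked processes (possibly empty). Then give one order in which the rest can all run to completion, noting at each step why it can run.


Nothing here is deadlocked.
Key observation: although several processes wait, no cycle exists — each chain bottoms out at a free runner.
A valid finishing order for the others: T7, T3, T8, T5, T1, T6, T4, T2, T9.
Verifying each step:
  T7: no waits; runs immediately, freeing res-7 and res-16
  T3 waits on res-16 — all released -> runs and releases res-8 and res-2
  T8 waits on res-8 — all released -> runs and releases res-1 and res-3
  T5 waits on res-8 and res-3 — all released -> runs and releases res-0 and res-11
  T1 waits on res-2 — all released -> runs and releases res-9
  T6 waits on res-9 — all released -> runs and releases res-4
  T4 waits on res-4 — all released -> runs and releases res-14 and res-17
  T2 waits on res-9 and res-1 — all released -> runs and releases res-15
  T9 waits on res-11 — all released -> runs and releases res-6


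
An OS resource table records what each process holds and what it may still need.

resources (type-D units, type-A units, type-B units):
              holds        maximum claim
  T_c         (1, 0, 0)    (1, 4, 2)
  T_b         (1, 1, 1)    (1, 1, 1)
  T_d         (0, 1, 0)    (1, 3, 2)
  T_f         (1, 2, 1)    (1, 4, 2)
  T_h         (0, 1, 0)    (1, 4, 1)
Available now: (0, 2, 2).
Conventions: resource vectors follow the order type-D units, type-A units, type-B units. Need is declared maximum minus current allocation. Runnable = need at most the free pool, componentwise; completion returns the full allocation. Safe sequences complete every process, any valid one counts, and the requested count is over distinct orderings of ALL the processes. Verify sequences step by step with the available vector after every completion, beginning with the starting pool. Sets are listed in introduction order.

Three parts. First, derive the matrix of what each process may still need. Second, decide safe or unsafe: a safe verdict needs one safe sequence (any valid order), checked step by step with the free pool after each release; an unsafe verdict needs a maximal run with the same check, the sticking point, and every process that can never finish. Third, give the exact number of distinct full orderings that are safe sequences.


(1) Outstanding need per process (order type-D units, type-A units, type-B units):
  T_c: (0, 4, 2)
  T_b: (0, 0, 0)
  T_d: (1, 2, 2)
  T_f: (0, 2, 1)
  T_h: (1, 3, 1)
(2) SAFE — a valid safe sequence is T_f, T_b, T_c, T_d, T_h.
Key observation: T_f marks the first exact bind of the order: its need (0, 2, 1) fits the free (0, 2, 2) with zero slack on a requested resource.
Walking it through:
  pool = (0, 2, 2)
  T_f: need (0, 2, 1) fits (0, 2, 2); releases (1, 2, 1), pool now (1, 4, 3)
  T_b: need (0, 0, 0) fits (1, 4, 3); releases (1, 1, 1), pool now (2, 5, 4)
  T_c: need (0, 4, 2) fits (2, 5, 4); releases (1, 0, 0), pool now (3, 5, 4)
  T_d: need (1, 2, 2) fits (3, 5, 4); releases (0, 1, 0), pool now (3, 6, 4)
  T_h: need (1, 3, 1) fits (3, 6, 4); releases (0, 1, 0), pool now (3, 7, 4)
(3) The exact count: 42 of the possible complete orderings are safe sequences.


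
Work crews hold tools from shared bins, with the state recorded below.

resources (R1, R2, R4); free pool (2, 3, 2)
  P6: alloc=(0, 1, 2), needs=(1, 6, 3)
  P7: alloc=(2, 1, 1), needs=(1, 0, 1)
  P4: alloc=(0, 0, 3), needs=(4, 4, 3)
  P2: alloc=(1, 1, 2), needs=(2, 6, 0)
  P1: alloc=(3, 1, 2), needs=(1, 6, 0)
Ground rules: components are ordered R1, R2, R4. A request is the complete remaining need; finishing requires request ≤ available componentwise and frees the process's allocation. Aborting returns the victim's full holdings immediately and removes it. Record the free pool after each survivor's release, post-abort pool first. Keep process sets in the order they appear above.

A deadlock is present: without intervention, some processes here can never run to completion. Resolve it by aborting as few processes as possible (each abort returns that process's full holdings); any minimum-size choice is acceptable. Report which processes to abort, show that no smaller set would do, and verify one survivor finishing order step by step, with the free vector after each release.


The answer: abort P2 and P1.
Key observation: P6 was stuck for good until P2 and P1 gave back (4, 2, 4); in the order shown it finishes at step 3.
Minimality, checking each single-abort alternative: P6 alone leaves P2 blocked (short on R2); P7 alone leaves P6 blocked (short on R2); P4 alone leaves P6 blocked (short on R2); P2 alone leaves P6 blocked (short on R2); P1 alone leaves P6 blocked (short on R2).
Survivors finish in the order: P4, P7, P6. Check, step by step (pool after the aborts first):
  pool = (6, 5, 6)
  P4: need (4, 4, 3) fits (6, 5, 6); releases (0, 0, 3), pool now (6, 5, 9)
  P7: need (1, 0, 1) fits (6, 5, 9); releases (2, 1, 1), pool now (8, 6, 10)
  P6: need (1, 6, 3) fits (8, 6, 10); releases (0, 1, 2), pool now (8, 7, 12)


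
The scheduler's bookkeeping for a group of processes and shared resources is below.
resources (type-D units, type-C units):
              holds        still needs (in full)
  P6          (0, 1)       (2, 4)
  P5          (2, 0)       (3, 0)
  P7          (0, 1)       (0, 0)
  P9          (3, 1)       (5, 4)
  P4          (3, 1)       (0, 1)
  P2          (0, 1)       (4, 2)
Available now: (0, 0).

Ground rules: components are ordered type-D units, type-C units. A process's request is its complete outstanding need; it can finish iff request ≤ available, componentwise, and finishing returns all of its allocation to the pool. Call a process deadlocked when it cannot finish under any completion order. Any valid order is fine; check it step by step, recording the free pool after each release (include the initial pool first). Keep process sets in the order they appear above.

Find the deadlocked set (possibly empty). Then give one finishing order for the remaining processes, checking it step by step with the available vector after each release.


Deadlocked set: P6 and P9.
Key observation: P7, P4, P5, P2 can finish, but then (5, 3) is all there is, and the blocked group's type-C units demands exceed it.
A valid finishing order for the others: P7, P4, P5, P2. Check, step by step:
  pool = (0, 0)
  P7 needs (0, 0) <= (0, 0) -> finishes; pool += (0, 1) = (0, 1)
  P4 needs (0, 1) <= (0, 1) -> finishes; pool += (3, 1) = (3, 2)
  P5 needs (3, 0) <= (3, 2) -> finishes; pool += (2, 0) = (5, 2)
  P2 needs (4, 2) <= (5, 2) -> finishes; pool += (0, 1) = (5, 3)
None of the blocked processes ever fits:
  P6 cannot run: need (2, 4) vs free (5, 3) (insufficient type-C units)
  P9 cannot run: need (5, 4) vs free (5, 3) (insufficient type-C units)


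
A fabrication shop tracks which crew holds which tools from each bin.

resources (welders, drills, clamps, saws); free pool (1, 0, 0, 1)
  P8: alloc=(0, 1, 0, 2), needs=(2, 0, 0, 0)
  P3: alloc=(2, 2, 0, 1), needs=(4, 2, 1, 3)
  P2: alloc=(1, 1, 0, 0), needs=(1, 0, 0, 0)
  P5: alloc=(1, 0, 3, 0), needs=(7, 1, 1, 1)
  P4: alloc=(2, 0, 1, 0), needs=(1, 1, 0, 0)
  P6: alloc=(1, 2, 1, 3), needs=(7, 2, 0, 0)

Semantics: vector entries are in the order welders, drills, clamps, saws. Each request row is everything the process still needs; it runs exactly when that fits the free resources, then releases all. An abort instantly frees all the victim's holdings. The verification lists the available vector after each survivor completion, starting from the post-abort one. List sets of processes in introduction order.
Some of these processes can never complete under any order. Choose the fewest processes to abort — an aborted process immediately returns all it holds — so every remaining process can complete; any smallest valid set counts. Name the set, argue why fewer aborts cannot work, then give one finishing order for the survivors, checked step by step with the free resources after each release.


Minimum abort set: P5.
Key observation: P6 could never have finished before the abort; with (1, 0, 3, 0) returned by P5, it fits at step 5.
No smaller set exists: with zero aborts the deadlock remains.
Survivors finish in the order: P8, P4, P2, P3, P6. Step-by-step check (pool after the aborts first):
  pool = (2, 0, 3, 1)
  P8 needs (2, 0, 0, 0) <= (2, 0, 3, 1) -> finishes; pool += (0, 1, 0, 2) = (2, 1, 3, 3)
  P4 needs (1, 1, 0, 0) <= (2, 1, 3, 3) -> finishes; pool += (2, 0, 1, 0) = (4, 1, 4, 3)
  P2 needs (1, 0, 0, 0) <= (4, 1, 4, 3) -> finishes; pool += (1, 1, 0, 0) = (5, 2, 4, 3)
  P3 needs (4, 2, 1, 3) <= (5, 2, 4, 3) -> finishes; pool += (2, 2, 0, 1) = (7, 4, 4, 4)
  P6 needs (7, 2, 0, 0) <= (7, 4, 4, 4) -> finishes; pool += (1, 2, 1, 3) = (8, 6, 5, 7)


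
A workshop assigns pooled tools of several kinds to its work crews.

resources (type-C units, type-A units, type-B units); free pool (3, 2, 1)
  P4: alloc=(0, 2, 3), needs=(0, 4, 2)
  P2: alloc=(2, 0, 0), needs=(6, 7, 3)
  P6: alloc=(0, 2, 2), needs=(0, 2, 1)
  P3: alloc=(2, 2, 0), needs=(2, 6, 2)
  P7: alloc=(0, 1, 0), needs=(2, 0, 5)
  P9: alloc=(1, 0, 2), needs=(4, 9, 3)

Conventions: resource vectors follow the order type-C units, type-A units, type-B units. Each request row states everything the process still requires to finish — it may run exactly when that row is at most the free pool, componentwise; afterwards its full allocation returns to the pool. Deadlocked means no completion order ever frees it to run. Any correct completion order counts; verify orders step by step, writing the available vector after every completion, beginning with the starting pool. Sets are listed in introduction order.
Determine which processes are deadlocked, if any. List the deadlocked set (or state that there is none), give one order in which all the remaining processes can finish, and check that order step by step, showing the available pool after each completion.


The deadlocked set is empty.
Key observation: P6 can run right away; the returned allocation unlocks the remaining processes in turn.
The rest can finish in the order P6, P4, P3, P7, P9, P2. Verifying each step:
  pool = (3, 2, 1)
  P6 needs (0, 2, 1) <= (3, 2, 1) -> finishes; pool += (0, 2, 2) = (3, 4, 3)
  P4 needs (0, 4, 2) <= (3, 4, 3) -> finishes; pool += (0, 2, 3) = (3, 6, 6)
  P3 needs (2, 6, 2) <= (3, 6, 6) -> finishes; pool += (2, 2, 0) = (5, 8, 6)
  P7 needs (2, 0, 5) <= (5, 8, 6) -> finishes; pool += (0, 1, 0) = (5, 9, 6)
  P9 needs (4, 9, 3) <= (5, 9, 6) -> finishes; pool += (1, 0, 2) = (6, 9, 8)
  P2 needs (6, 7, 3) <= (6, 9, 8) -> finishes; pool += (2, 0, 0) = (8, 9, 8)


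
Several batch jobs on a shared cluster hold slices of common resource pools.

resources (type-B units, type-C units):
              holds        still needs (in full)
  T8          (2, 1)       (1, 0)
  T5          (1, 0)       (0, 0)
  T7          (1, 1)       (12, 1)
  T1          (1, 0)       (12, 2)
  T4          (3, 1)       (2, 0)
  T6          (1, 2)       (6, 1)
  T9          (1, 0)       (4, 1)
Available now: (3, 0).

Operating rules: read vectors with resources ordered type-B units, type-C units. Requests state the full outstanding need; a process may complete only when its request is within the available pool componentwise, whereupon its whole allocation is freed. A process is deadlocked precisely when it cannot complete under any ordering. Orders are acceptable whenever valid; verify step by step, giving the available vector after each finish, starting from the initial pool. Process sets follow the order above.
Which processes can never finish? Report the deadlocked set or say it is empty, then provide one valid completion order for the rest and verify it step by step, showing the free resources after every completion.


Deadlocked: T7 and T1.
Key observation: no order helps: past T4, T6, T5, T9, T8, the free pool tops out at (11, 4), below what each blocked process needs in type-B units.
The rest can finish in the order T4, T6, T5, T9, T8. Check, step by step:
  pool = (3, 0)
  run T4 (needs (2, 0), free (3, 0)); after release of (3, 1) the pool is (6, 1)
  run T6 (needs (6, 1), free (6, 1)); after release of (1, 2) the pool is (7, 3)
  run T5 (needs (0, 0), free (7, 3)); after release of (1, 0) the pool is (8, 3)
  run T9 (needs (4, 1), free (8, 3)); after release of (1, 0) the pool is (9, 3)
  run T8 (needs (1, 0), free (9, 3)); after release of (2, 1) the pool is (11, 4)
The stuck group stays short no matter what:
  T7 still needs (12, 1) but only (11, 4) is free — short on type-B units
  T1 still needs (12, 2) but only (11, 4) is free — short on type-B units


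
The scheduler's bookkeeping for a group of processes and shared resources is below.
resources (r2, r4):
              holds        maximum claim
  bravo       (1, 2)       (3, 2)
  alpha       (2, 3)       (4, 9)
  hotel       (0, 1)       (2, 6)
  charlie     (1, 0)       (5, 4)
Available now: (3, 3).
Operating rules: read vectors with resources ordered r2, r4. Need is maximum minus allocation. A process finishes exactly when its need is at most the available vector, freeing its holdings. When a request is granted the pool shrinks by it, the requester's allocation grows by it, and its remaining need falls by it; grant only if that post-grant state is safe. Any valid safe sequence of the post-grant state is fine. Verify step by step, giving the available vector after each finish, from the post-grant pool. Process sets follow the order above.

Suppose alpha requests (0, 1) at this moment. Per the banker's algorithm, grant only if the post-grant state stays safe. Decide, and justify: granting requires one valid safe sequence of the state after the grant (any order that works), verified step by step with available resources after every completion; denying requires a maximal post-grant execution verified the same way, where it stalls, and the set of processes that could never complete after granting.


DENY — the pretend-granted state is unsafe.
Key observation: once bravo, charlie finish, the pool peaks at (5, 4) — and every remaining process still needs more r4 than that.
After a pretend grant, a maximal execution: bravo, charlie — then nothing else fits. Walking it through:
  pool = (3, 2)
  bravo: need (2, 0) fits (3, 2); releases (1, 2), pool now (4, 4)
  charlie: need (4, 4) fits (4, 4); releases (1, 0), pool now (5, 4)
  alpha still needs (2, 5) but only (5, 4) is free — short on r4
  hotel still needs (2, 5) but only (5, 4) is free — short on r4
Processes that could never finish after the grant: alpha and hotel.


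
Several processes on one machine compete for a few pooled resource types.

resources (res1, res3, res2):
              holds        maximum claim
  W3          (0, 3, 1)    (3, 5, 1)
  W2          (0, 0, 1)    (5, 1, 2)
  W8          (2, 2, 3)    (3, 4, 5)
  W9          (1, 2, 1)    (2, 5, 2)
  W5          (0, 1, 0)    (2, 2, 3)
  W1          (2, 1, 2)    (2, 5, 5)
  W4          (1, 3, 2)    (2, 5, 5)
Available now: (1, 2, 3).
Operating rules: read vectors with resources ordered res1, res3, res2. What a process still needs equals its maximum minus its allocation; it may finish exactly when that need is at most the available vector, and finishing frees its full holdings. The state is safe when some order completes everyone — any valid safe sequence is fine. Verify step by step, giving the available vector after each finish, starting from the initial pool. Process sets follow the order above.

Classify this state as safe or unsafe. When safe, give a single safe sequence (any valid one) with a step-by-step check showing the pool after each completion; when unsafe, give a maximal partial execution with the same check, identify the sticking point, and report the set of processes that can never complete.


SAFE, for example via the order W4, W1, W3, W9, W8, W5, W2.
Key observation: the order's first zero-slack moment is W4 ((1, 2, 3) needed, (1, 2, 3) free — a requested resource with nothing to spare).
Verifying each step:
  pool = (1, 2, 3)
  W4 needs (1, 2, 3) <= (1, 2, 3) -> finishes; pool += (1, 3, 2) = (2, 5, 5)
  W1 needs (0, 4, 3) <= (2, 5, 5) -> finishes; pool += (2, 1, 2) = (4, 6, 7)
  W3 needs (3, 2, 0) <= (4, 6, 7) -> finishes; pool += (0, 3, 1) = (4, 9, 8)
  W9 needs (1, 3, 1) <= (4, 9, 8) -> finishes; pool += (1, 2, 1) = (5, 11, 9)
  W8 needs (1, 2, 2) <= (5, 11, 9) -> finishes; pool += (2, 2, 3) = (7, 13, 12)
  W5 needs (2, 1, 3) <= (7, 13, 12) -> finishes; pool += (0, 1, 0) = (7, 14, 12)
  W2 needs (5, 1, 1) <= (7, 14, 12) -> finishes; pool += (0, 0, 1) = (7, 14, 13)


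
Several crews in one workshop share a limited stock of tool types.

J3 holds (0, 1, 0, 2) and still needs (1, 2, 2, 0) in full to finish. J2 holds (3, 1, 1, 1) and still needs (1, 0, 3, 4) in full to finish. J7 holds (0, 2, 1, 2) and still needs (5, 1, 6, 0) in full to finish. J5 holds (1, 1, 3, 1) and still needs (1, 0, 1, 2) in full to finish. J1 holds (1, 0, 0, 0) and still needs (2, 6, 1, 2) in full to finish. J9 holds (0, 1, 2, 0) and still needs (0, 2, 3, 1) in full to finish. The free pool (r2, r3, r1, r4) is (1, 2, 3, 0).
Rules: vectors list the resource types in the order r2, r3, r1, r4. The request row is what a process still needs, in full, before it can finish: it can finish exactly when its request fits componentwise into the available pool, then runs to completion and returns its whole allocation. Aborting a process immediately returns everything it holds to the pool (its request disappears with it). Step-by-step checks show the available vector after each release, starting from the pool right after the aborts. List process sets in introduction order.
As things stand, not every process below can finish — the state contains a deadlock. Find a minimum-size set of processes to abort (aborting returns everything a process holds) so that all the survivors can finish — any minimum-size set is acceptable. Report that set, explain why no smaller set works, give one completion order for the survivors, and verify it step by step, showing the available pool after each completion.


The answer: abort J2.
Key observation: the deadlocked J1 becomes finishable only because J2 released (3, 1, 1, 1); it completes at step 4 below.
Minimality: the empty abort set fails — the state is deadlocked as it stands.
One survivor order: J9, J3, J5, J1, J7. Verifying each step (post-abort pool first):
  pool = (4, 3, 4, 1)
  J9: need (0, 2, 3, 1) fits (4, 3, 4, 1); releases (0, 1, 2, 0), pool now (4, 4, 6, 1)
  J3: need (1, 2, 2, 0) fits (4, 4, 6, 1); releases (0, 1, 0, 2), pool now (4, 5, 6, 3)
  J5: need (1, 0, 1, 2) fits (4, 5, 6, 3); releases (1, 1, 3, 1), pool now (5, 6, 9, 4)
  J1: need (2, 6, 1, 2) fits (5, 6, 9, 4); releases (1, 0, 0, 0), pool now (6, 6, 9, 4)
  J7: need (5, 1, 6, 0) fits (6, 6, 9, 4); releases (0, 2, 1, 2), pool now (6, 8, 10, 6)


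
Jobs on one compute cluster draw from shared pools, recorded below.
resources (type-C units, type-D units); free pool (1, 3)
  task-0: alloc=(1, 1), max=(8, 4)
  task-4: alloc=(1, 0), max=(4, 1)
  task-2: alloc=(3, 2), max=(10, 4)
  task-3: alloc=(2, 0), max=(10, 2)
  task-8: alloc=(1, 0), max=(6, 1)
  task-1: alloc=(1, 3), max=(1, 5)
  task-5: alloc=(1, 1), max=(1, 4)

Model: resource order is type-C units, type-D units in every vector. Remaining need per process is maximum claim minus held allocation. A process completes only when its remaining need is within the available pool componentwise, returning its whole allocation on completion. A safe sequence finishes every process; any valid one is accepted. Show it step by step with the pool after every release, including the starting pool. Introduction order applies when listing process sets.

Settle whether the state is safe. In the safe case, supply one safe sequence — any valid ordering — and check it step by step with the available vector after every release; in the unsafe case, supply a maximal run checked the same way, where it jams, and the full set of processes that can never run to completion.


UNSAFE — no complete ordering exists.
Key observation: the wall is type-C units: completing task-5, task-1, task-4 brings the pool only to (4, 7), and all the rest need more.
A maximal execution: task-5, task-1, task-4 — then nothing else fits. Step-by-step check:
  pool = (1, 3)
  task-5 needs (0, 3) <= (1, 3) -> finishes; pool += (1, 1) = (2, 4)
  task-1 needs (0, 2) <= (2, 4) -> finishes; pool += (1, 3) = (3, 7)
  task-4 needs (3, 1) <= (3, 7) -> finishes; pool += (1, 0) = (4, 7)
  task-0 still needs (7, 3) but only (4, 7) is free — short on type-C units
  task-2 still needs (7, 2) but only (4, 7) is free — short on type-C units
  task-3 still needs (8, 2) but only (4, 7) is free — short on type-C units
  task-8 still needs (5, 1) but only (4, 7) is free — short on type-C units
Processes that can never finish: task-0, task-2, task-3 and task-8.


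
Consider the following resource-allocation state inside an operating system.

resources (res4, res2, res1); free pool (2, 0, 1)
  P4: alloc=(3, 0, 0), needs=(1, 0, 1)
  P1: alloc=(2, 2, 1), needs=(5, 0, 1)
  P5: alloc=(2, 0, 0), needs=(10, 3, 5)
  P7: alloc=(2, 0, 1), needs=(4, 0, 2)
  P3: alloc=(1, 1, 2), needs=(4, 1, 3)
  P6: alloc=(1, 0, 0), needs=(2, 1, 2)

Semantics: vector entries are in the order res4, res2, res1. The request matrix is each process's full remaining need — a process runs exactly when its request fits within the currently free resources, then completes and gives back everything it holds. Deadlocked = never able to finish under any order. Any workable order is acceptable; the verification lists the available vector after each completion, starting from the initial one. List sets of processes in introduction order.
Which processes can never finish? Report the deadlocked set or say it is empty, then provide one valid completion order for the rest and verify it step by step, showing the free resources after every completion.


No process is deadlocked.
Key observation: starting with P4, each completion frees enough for the next — no one is permanently blocked.
One completion order for the rest: P4, P1, P7, P3, P5, P6. Walking it through:
  pool = (2, 0, 1)
  P4: need (1, 0, 1) fits (2, 0, 1); releases (3, 0, 0), pool now (5, 0, 1)
  P1: need (5, 0, 1) fits (5, 0, 1); releases (2, 2, 1), pool now (7, 2, 2)
  P7: need (4, 0, 2) fits (7, 2, 2); releases (2, 0, 1), pool now (9, 2, 3)
  P3: need (4, 1, 3) fits (9, 2, 3); releases (1, 1, 2), pool now (10, 3, 5)
  P5: need (10, 3, 5) fits (10, 3, 5); releases (2, 0, 0), pool now (12, 3, 5)
  P6: need (2, 1, 2) fits (12, 3, 5); releases (1, 0, 0), pool now (13, 3, 5)


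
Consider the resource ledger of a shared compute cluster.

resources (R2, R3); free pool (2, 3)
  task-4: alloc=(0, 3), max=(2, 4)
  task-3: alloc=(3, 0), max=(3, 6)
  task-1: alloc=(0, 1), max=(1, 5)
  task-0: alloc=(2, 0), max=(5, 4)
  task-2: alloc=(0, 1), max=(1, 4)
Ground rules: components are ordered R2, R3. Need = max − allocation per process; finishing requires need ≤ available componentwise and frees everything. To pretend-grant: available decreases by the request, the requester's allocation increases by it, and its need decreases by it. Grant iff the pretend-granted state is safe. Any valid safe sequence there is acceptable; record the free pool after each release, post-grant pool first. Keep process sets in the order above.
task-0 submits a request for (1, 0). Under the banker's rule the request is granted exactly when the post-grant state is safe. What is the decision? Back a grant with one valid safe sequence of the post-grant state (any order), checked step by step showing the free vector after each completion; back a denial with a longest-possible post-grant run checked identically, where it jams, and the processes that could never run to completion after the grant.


DENY — the pretend-granted state is unsafe.
Key observation: after task-2, task-1 the pool peaks at (1, 5), and each blocked process is short somewhere: task-4 on R2; task-3 on R3; task-0 on R2.
On the post-grant state, task-2, task-1 is a maximal run — nothing extends it. Verifying each step:
  pool = (1, 3)
  run task-2 (needs (1, 3), free (1, 3)); after release of (0, 1) the pool is (1, 4)
  run task-1 (needs (1, 4), free (1, 4)); after release of (0, 1) the pool is (1, 5)
  task-4 still needs (2, 1) but only (1, 5) is free — short on R2
  task-3 still needs (0, 6) but only (1, 5) is free — short on R3
  task-0 still needs (2, 4) but only (1, 5) is free — short on R2
Processes that could never finish after the grant: task-4, task-3 and task-0.
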